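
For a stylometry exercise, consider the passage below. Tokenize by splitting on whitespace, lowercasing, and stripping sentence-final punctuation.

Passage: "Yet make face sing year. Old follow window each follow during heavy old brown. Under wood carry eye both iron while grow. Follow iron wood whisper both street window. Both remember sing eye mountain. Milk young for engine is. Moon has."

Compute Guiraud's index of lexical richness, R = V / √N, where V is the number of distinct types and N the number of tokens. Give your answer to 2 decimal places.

N = 41, V = 31.
√N = 6.403124
R = 31 / 6.403124 = 4.84

4.84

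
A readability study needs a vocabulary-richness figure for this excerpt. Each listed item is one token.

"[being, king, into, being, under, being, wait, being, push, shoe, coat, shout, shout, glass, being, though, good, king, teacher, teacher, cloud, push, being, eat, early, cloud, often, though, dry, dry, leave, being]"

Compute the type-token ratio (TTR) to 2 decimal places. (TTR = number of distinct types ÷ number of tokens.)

0.59

N = 32 tokens, V = 19 types.
TTR = V / N = 19 / 32 = 0.59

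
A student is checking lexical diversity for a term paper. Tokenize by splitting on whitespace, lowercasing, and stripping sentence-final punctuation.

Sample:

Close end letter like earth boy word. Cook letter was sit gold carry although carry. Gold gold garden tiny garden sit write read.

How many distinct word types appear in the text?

17

Distinct types: {although, boy, carry, close, cook, earth, end, garden, gold, letter, like, read, sit, tiny, was, word, write}
V = 17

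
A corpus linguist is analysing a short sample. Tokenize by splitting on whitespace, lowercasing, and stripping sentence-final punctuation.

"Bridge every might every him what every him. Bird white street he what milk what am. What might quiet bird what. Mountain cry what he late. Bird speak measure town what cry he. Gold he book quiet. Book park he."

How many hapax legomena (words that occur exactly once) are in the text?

12

Frequencies: what:7, he:5, every:3, bird:3, might:2, him:2, quiet:2, cry:2, book:2, bridge:1, white:1, street:1, milk:1, am:1, mountain:1, late:1, speak:1, measure:1, town:1, gold:1, … (1 more, each freq 1)
Hapax (freq=1): am, bridge, gold, late, measure, milk, mountain, park, speak, street, town, white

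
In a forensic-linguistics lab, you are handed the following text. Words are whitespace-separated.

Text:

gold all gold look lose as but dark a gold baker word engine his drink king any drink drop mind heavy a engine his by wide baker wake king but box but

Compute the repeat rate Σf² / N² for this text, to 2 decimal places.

0.05

Frequencies: gold:3, but:3, a:2, baker:2, engine:2, his:2, drink:2, king:2, all:1, look:1, lose:1, as:1, dark:1, word:1, any:1, drop:1, mind:1, heavy:1, by:1, wide:1, … (2 more, each freq 1)
Σf² = 56; N² = 1024
Repeat rate = 56 / 1024 = 0.05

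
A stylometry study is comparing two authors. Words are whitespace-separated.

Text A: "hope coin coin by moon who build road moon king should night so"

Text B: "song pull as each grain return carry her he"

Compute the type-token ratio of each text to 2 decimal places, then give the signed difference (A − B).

TTR(A) = 11/13 = 0.85
TTR(B) = 9/9 = 1.00
Difference = 0.85 − 1.00 = -0.15

-0.15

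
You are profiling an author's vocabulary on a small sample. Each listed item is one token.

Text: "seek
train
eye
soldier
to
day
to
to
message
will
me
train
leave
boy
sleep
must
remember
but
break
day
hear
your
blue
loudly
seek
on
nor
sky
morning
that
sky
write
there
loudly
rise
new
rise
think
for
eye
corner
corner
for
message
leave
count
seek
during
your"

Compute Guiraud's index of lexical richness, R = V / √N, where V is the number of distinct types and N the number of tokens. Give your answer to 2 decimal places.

4.86

N = 49, V = 34.
√N = 7.000000
R = 34 / 7.000000 = 4.86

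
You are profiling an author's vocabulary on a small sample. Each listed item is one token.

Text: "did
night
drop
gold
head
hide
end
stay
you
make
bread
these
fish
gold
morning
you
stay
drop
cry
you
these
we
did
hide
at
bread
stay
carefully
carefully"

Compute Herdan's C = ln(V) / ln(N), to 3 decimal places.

N = 29, V = 18.
ln(V) = 2.890372, ln(N) = 3.367296
C = 2.890372 / 3.367296 = 0.858

0.858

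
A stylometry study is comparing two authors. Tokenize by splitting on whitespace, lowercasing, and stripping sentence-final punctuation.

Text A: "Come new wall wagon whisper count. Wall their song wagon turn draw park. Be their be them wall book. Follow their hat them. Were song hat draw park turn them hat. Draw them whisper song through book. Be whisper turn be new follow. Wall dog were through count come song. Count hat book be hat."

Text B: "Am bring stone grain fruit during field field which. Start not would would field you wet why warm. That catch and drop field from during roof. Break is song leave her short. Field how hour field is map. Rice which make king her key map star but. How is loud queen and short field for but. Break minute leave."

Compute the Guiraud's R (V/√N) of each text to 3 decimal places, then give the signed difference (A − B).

-2.646

A: V=19, N=55, R=2.562
B: V=40, N=59, R=5.208
Difference = 2.562 − 5.208 = -2.646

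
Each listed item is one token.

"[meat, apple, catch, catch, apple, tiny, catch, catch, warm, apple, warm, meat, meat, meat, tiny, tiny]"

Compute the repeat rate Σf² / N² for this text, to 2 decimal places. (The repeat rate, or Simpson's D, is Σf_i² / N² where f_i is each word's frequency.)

0.21

Frequencies: meat:4, catch:4, apple:3, tiny:3, warm:2
Σf² = 54; N² = 256
Repeat rate = 54 / 256 = 0.21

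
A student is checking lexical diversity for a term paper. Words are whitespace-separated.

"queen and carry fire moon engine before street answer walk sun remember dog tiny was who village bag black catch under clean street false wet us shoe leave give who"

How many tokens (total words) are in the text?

30

Tokens: queen, and, carry, fire, moon, engine, before, street, answer, walk, sun, remember, dog, tiny, was, who, village, bag, black, catch, under, clean, street, false, wet, us, shoe, leave, give, who
N = 30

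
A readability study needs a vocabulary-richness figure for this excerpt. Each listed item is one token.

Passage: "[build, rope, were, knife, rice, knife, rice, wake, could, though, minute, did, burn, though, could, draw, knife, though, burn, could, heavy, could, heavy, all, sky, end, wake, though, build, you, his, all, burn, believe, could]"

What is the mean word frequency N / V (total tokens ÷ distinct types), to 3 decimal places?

N = 35 tokens, V = 19 types.
Mean frequency = N / V = 35 / 19 = 1.842

1.842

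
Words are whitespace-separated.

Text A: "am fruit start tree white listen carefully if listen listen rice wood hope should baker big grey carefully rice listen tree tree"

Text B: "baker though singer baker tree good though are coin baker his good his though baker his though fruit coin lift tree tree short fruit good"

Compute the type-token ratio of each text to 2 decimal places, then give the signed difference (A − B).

TTR(A) = 15/22 = 0.68
TTR(B) = 11/25 = 0.44
Difference = 0.68 − 0.44 = 0.24

0.24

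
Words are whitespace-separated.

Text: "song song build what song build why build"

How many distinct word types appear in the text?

Distinct types: {build, song, what, why}
V = 4

4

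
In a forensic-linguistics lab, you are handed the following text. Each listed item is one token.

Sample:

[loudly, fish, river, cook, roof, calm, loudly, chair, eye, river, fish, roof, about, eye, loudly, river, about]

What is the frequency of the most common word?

3

Frequencies: loudly:3, river:3, fish:2, roof:2, eye:2, about:2, cook:1, calm:1, chair:1
Most common: 'loudly' with frequency 3.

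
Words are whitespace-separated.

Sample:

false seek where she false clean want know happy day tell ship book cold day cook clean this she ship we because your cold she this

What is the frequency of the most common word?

3

Frequencies: she:3, false:2, clean:2, day:2, ship:2, cold:2, this:2, seek:1, where:1, want:1, know:1, happy:1, tell:1, book:1, cook:1, we:1, because:1, your:1
Most common: 'she' with frequency 3.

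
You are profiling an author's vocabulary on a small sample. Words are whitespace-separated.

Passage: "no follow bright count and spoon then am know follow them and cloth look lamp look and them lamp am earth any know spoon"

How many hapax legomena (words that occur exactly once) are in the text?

7

Frequencies: and:3, follow:2, spoon:2, am:2, know:2, them:2, look:2, lamp:2, no:1, bright:1, count:1, then:1, cloth:1, earth:1, any:1
Hapax (freq=1): any, bright, cloth, count, earth, no, then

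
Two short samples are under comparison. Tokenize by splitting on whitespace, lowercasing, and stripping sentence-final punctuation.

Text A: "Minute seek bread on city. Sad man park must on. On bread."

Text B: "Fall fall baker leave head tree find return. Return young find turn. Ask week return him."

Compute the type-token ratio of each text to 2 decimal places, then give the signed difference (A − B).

TTR(A) = 9/12 = 0.75
TTR(B) = 12/16 = 0.75
Difference = 0.75 − 0.75 = 0.00

0.00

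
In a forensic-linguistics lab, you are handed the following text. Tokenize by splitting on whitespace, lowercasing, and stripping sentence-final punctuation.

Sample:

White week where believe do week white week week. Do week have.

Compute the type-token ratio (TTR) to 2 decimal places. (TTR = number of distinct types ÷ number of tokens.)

N = 12 tokens, V = 6 types.
TTR = V / N = 6 / 12 = 0.50

0.50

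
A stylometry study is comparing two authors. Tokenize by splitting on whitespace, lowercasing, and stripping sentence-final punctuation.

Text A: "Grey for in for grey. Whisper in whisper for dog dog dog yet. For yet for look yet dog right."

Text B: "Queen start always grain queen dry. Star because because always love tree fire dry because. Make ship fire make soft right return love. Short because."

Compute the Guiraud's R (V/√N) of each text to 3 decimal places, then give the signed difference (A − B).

-1.411

A: V=8, N=20, R=1.789
B: V=16, N=25, R=3.200
Difference = 1.789 − 3.200 = -1.411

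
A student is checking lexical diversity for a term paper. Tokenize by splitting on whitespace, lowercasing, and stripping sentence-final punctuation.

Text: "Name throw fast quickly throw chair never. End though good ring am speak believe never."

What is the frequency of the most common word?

Frequencies: throw:2, never:2, name:1, fast:1, quickly:1, chair:1, end:1, though:1, good:1, ring:1, am:1, speak:1, believe:1
Most common: 'throw' with frequency 2.

2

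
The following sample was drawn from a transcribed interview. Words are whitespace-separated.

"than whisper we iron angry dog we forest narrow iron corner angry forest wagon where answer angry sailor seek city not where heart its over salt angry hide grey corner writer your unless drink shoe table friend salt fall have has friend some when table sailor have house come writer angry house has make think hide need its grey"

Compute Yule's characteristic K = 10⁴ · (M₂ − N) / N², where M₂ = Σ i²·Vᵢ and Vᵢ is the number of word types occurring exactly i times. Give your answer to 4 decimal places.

149.3824

Frequencies: angry:5, we:2, iron:2, forest:2, corner:2, where:2, sailor:2, its:2, salt:2, hide:2, grey:2, writer:2, table:2, friend:2, have:2, has:2, house:2, than:1, whisper:1, dog:1, … (19 more, each freq 1)
N = 59. Frequency spectrum: V_1=22, V_2=16, V_5=1
M₂ = 1²·22 + 2²·16 + 5²·1 = 111
K = 10000 × (111 − 59) / 59² = 149.3824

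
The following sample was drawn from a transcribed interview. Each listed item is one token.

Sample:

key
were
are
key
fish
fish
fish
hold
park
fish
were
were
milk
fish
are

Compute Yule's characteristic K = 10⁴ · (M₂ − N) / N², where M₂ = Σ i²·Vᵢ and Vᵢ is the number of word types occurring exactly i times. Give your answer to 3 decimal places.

Frequencies: fish:5, were:3, key:2, are:2, hold:1, park:1, milk:1
N = 15. Frequency spectrum: V_1=3, V_2=2, V_3=1, V_5=1
M₂ = 1²·3 + 2²·2 + 3²·1 + 5²·1 = 45
K = 10000 × (45 − 15) / 15² = 1333.333

1333.333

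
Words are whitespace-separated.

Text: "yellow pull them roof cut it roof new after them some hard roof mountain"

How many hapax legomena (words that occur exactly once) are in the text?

Frequencies: roof:3, them:2, yellow:1, pull:1, cut:1, it:1, new:1, after:1, some:1, hard:1, mountain:1
Hapax (freq=1): after, cut, hard, it, mountain, new, pull, some, yellow

9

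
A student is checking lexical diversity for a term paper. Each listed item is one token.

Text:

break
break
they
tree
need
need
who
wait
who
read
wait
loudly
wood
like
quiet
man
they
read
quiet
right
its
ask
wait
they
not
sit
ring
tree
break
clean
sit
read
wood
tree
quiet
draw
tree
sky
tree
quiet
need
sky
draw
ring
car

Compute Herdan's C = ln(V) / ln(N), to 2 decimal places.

N = 45, V = 22.
ln(V) = 3.091042, ln(N) = 3.806662
C = 3.091042 / 3.806662 = 0.81

0.81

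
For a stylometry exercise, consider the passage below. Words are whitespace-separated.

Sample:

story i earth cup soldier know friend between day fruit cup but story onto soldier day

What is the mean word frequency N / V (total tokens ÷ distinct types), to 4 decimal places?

N = 16 tokens, V = 12 types.
Mean frequency = N / V = 16 / 12 = 1.3333

1.3333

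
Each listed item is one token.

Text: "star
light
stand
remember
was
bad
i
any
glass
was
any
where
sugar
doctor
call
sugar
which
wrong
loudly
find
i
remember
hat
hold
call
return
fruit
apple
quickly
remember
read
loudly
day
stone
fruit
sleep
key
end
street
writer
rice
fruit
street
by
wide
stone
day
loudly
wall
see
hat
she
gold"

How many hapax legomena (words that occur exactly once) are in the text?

Frequencies: remember:3, loudly:3, fruit:3, was:2, i:2, any:2, sugar:2, call:2, hat:2, day:2, stone:2, street:2, star:1, light:1, stand:1, bad:1, glass:1, where:1, doctor:1, which:1, … (18 more, each freq 1)
Hapax (freq=1): apple, bad, by, doctor, end, find, glass, gold, hold, key, light, quickly, read, return, rice, see, she, sleep, stand, star, wall, where, which, wide, writer, wrong

26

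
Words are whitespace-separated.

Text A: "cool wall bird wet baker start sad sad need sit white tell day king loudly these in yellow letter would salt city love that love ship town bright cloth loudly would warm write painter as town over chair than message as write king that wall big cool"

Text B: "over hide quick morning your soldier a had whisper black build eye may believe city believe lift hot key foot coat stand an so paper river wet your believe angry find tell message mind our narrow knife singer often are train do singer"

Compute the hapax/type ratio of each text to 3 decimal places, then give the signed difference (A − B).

-0.229

A: hapax=25, V=36, ratio=0.694
B: hapax=36, V=39, ratio=0.923
Difference = 0.694 − 0.923 = -0.229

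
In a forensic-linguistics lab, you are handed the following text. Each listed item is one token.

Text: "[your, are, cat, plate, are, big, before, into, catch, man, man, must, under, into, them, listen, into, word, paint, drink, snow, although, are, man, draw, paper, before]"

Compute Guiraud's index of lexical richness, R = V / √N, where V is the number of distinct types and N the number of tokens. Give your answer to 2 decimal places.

3.85

N = 27, V = 20.
√N = 5.196152
R = 20 / 5.196152 = 3.85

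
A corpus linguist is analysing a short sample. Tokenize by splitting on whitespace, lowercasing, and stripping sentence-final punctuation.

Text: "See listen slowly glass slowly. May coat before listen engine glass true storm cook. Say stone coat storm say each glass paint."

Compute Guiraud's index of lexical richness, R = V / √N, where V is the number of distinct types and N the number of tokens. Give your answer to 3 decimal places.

3.198

N = 22, V = 15.
√N = 4.690416
R = 15 / 4.690416 = 3.198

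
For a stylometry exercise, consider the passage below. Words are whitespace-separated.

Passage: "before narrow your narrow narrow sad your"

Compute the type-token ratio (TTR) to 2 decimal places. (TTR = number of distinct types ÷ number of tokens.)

N = 7 tokens, V = 4 types.
TTR = V / N = 4 / 7 = 0.57

0.57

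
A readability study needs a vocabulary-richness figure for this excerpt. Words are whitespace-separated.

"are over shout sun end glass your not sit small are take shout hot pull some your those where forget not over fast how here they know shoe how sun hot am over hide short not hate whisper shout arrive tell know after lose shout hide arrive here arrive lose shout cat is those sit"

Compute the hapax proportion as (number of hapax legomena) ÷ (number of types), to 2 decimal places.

0.56

Frequencies: shout:5, over:3, not:3, arrive:3, are:2, sun:2, your:2, sit:2, hot:2, those:2, how:2, here:2, know:2, hide:2, lose:2, end:1, glass:1, small:1, take:1, pull:1, … (14 more, each freq 1)
Hapax count = 19; type count = 34.
Ratio = 19 / 34 = 0.56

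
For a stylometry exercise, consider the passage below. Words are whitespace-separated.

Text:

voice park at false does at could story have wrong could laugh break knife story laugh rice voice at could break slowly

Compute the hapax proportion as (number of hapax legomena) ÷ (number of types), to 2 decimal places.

Frequencies: at:3, could:3, voice:2, story:2, laugh:2, break:2, park:1, false:1, does:1, have:1, wrong:1, knife:1, rice:1, slowly:1
Hapax count = 8; type count = 14.
Ratio = 8 / 14 = 0.57

0.57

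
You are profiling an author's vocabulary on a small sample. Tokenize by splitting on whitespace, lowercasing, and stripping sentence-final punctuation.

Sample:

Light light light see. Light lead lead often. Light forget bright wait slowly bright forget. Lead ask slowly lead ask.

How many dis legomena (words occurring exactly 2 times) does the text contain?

4

Frequencies: light:5, lead:4, forget:2, bright:2, slowly:2, ask:2, see:1, often:1, wait:1
Words with frequency 2: ask, bright, forget, slowly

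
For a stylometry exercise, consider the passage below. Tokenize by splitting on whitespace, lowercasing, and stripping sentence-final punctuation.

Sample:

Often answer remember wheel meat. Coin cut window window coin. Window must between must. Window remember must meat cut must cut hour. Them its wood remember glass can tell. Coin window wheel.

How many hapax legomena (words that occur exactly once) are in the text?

Frequencies: window:5, must:4, remember:3, coin:3, cut:3, wheel:2, meat:2, often:1, answer:1, between:1, hour:1, them:1, its:1, wood:1, glass:1, can:1, tell:1
Hapax (freq=1): answer, between, can, glass, hour, its, often, tell, them, wood

10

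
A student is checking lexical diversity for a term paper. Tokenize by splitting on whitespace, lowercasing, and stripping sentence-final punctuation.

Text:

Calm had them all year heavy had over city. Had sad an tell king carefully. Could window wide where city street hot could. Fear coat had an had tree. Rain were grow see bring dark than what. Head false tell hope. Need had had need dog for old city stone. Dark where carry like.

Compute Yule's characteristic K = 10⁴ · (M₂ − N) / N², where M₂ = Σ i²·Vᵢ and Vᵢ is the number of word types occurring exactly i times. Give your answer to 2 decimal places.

Frequencies: had:7, city:3, an:2, tell:2, could:2, where:2, dark:2, need:2, calm:1, them:1, all:1, year:1, heavy:1, over:1, sad:1, king:1, carefully:1, window:1, wide:1, street:1, … (20 more, each freq 1)
N = 54. Frequency spectrum: V_1=32, V_2=6, V_3=1, V_7=1
M₂ = 1²·32 + 2²·6 + 3²·1 + 7²·1 = 114
K = 10000 × (114 − 54) / 54² = 205.76

205.76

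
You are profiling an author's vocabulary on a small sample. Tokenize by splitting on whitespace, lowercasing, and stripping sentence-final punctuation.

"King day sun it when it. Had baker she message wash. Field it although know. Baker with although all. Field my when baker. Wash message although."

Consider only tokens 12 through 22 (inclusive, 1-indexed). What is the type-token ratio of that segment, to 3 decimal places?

0.818

Segment tokens 12–22: field, it, although, know, baker, with, although, all, field, my, when
Segment N = 11, segment V = 9.
TTR = 9 / 11 = 0.818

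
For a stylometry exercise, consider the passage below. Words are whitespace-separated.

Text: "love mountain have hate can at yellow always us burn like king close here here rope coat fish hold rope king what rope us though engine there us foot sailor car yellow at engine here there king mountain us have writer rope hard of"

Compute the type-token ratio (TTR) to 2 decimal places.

0.64

N = 44 tokens, V = 28 types.
TTR = V / N = 28 / 44 = 0.64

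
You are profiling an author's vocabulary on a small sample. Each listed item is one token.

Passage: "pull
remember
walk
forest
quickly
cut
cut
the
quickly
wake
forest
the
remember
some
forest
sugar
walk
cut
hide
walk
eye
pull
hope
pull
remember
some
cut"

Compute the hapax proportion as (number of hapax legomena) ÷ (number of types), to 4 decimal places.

Frequencies: cut:4, pull:3, remember:3, walk:3, forest:3, quickly:2, the:2, some:2, wake:1, sugar:1, hide:1, eye:1, hope:1
Hapax count = 5; type count = 13.
Ratio = 5 / 13 = 0.3846

0.3846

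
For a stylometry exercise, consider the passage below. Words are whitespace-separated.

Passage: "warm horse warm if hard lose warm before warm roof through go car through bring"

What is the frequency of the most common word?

Frequencies: warm:4, through:2, horse:1, if:1, hard:1, lose:1, before:1, roof:1, go:1, car:1, bring:1
Most common: 'warm' with frequency 4.

4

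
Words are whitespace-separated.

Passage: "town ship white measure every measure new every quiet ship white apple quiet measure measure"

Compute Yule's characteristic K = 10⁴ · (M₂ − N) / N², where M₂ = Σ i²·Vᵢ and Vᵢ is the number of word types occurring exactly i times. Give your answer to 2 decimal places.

Frequencies: measure:4, ship:2, white:2, every:2, quiet:2, town:1, new:1, apple:1
N = 15. Frequency spectrum: V_1=3, V_2=4, V_4=1
M₂ = 1²·3 + 2²·4 + 4²·1 = 35
K = 10000 × (35 − 15) / 15² = 888.89

888.89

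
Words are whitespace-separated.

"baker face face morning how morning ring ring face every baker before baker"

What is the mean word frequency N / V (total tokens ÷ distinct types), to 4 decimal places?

1.8571

N = 13 tokens, V = 7 types.
Mean frequency = N / V = 13 / 7 = 1.8571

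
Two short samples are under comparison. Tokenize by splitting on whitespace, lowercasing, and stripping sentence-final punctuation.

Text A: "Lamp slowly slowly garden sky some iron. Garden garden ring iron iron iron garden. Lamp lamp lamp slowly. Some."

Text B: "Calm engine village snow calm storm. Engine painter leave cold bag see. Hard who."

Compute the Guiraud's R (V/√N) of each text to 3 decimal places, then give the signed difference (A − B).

A: V=7, N=19, R=1.606
B: V=12, N=14, R=3.207
Difference = 1.606 − 3.207 = -1.601

-1.601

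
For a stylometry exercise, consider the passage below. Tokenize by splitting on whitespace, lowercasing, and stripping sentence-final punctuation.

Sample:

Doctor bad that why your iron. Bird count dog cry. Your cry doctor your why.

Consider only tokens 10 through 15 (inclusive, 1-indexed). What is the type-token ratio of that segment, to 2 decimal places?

0.67

Segment tokens 10–15: cry, your, cry, doctor, your, why
Segment N = 6, segment V = 4.
TTR = 4 / 6 = 0.67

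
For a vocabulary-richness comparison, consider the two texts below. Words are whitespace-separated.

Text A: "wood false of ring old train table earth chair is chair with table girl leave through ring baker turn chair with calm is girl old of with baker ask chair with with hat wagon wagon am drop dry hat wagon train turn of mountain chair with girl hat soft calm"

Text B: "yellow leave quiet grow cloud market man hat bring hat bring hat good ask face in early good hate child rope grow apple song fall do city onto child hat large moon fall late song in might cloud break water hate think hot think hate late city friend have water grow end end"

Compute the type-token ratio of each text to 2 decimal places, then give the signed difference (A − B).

TTR(A) = 25/50 = 0.50
TTR(B) = 34/53 = 0.64
Difference = 0.50 − 0.64 = -0.14

-0.14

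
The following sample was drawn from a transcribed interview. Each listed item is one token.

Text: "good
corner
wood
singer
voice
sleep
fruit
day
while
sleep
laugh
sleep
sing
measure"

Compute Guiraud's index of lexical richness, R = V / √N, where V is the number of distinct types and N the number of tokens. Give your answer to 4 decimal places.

N = 14, V = 12.
√N = 3.741657
R = 12 / 3.741657 = 3.2071

3.2071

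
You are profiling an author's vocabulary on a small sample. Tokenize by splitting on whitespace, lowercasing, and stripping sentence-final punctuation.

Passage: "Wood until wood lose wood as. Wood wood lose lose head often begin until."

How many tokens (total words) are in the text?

Tokens: wood, until, wood, lose, wood, as, wood, wood, lose, lose, head, often, begin, until
N = 14

14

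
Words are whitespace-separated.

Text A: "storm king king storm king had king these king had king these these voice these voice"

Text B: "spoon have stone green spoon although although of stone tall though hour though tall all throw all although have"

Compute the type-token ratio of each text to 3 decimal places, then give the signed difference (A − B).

-0.266

TTR(A) = 5/16 = 0.313
TTR(B) = 11/19 = 0.579
Difference = 0.313 − 0.579 = -0.266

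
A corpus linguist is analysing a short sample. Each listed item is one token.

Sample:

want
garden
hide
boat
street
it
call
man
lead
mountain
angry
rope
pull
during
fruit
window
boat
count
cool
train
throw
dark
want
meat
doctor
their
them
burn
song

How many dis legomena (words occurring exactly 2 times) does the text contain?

2

Frequencies: want:2, boat:2, garden:1, hide:1, street:1, it:1, call:1, man:1, lead:1, mountain:1, angry:1, rope:1, pull:1, during:1, fruit:1, window:1, count:1, cool:1, train:1, throw:1, … (7 more, each freq 1)
Words with frequency 2: boat, want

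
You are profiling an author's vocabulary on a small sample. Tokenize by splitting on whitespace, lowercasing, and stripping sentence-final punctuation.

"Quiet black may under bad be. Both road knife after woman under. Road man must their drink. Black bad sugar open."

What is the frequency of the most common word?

Frequencies: black:2, under:2, bad:2, road:2, quiet:1, may:1, be:1, both:1, knife:1, after:1, woman:1, man:1, must:1, their:1, drink:1, sugar:1, open:1
Most common: 'black' with frequency 2.

2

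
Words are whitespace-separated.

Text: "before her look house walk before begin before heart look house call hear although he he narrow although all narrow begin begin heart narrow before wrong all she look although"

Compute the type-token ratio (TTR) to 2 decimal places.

N = 30 tokens, V = 15 types.
TTR = V / N = 15 / 30 = 0.50

0.50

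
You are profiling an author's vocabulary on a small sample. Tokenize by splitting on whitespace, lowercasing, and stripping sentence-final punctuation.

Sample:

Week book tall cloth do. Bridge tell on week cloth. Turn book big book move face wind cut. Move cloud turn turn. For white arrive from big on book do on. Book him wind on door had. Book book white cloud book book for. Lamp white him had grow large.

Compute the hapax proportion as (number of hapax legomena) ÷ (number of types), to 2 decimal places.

Frequencies: book:9, on:4, turn:3, white:3, week:2, cloth:2, do:2, big:2, move:2, wind:2, cloud:2, for:2, him:2, had:2, tall:1, bridge:1, tell:1, face:1, cut:1, arrive:1, … (5 more, each freq 1)
Hapax count = 11; type count = 25.
Ratio = 11 / 25 = 0.44

0.44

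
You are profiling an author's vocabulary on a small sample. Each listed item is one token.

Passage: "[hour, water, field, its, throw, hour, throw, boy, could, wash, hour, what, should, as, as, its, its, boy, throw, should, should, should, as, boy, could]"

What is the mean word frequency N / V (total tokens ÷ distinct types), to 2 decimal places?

2.27

N = 25 tokens, V = 11 types.
Mean frequency = N / V = 25 / 11 = 2.27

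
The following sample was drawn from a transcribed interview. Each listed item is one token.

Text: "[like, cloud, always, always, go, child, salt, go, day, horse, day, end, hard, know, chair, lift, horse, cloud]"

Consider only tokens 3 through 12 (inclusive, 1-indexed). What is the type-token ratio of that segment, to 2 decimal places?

0.70

Segment tokens 3–12: always, always, go, child, salt, go, day, horse, day, end
Segment N = 10, segment V = 7.
TTR = 7 / 10 = 0.70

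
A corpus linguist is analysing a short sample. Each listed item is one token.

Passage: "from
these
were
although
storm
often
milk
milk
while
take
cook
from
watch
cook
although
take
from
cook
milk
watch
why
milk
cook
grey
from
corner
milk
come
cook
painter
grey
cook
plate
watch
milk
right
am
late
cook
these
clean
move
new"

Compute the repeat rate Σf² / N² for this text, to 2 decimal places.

0.08

Frequencies: cook:7, milk:6, from:4, watch:3, these:2, although:2, take:2, grey:2, were:1, storm:1, often:1, while:1, why:1, corner:1, come:1, painter:1, plate:1, right:1, am:1, late:1, … (3 more, each freq 1)
Σf² = 141; N² = 1849
Repeat rate = 141 / 1849 = 0.08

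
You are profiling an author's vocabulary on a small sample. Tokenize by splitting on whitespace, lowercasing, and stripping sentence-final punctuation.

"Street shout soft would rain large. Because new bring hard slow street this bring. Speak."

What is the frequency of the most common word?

2

Frequencies: street:2, bring:2, shout:1, soft:1, would:1, rain:1, large:1, because:1, new:1, hard:1, slow:1, this:1, speak:1
Most common: 'street' with frequency 2.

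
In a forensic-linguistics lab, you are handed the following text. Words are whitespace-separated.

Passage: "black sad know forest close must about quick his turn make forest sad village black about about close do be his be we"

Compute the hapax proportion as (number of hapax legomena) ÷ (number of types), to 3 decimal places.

Frequencies: about:3, black:2, sad:2, forest:2, close:2, his:2, be:2, know:1, must:1, quick:1, turn:1, make:1, village:1, do:1, we:1
Hapax count = 8; type count = 15.
Ratio = 8 / 15 = 0.533

0.533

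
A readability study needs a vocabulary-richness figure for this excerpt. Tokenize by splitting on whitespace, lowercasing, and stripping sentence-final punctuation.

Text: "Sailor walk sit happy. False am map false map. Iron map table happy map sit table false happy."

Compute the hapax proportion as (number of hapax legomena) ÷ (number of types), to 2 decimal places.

0.44

Frequencies: map:4, happy:3, false:3, sit:2, table:2, sailor:1, walk:1, am:1, iron:1
Hapax count = 4; type count = 9.
Ratio = 4 / 9 = 0.44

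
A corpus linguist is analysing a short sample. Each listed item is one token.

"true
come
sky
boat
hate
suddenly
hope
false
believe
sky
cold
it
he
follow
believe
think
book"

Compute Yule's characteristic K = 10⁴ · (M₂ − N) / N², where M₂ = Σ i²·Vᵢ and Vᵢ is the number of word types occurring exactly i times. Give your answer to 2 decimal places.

138.41

Frequencies: sky:2, believe:2, true:1, come:1, boat:1, hate:1, suddenly:1, hope:1, false:1, cold:1, it:1, he:1, follow:1, think:1, book:1
N = 17. Frequency spectrum: V_1=13, V_2=2
M₂ = 1²·13 + 2²·2 = 21
K = 10000 × (21 − 17) / 17² = 138.41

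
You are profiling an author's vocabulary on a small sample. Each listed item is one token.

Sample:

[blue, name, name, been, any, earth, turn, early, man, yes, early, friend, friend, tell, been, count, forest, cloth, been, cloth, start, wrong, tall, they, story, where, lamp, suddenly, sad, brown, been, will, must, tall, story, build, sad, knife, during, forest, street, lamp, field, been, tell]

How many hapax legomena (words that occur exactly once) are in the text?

Frequencies: been:5, name:2, early:2, friend:2, tell:2, forest:2, cloth:2, tall:2, story:2, lamp:2, sad:2, blue:1, any:1, earth:1, turn:1, man:1, yes:1, count:1, start:1, wrong:1, … (11 more, each freq 1)
Hapax (freq=1): any, blue, brown, build, count, during, earth, field, knife, man, must, start, street, suddenly, they, turn, where, will, wrong, yes

20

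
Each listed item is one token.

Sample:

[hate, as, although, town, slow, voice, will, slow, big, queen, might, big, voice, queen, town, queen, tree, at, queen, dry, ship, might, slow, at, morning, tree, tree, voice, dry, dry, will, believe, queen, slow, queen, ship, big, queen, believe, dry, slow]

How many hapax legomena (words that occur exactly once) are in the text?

Frequencies: queen:7, slow:5, dry:4, voice:3, big:3, tree:3, town:2, will:2, might:2, at:2, ship:2, believe:2, hate:1, as:1, although:1, morning:1
Hapax (freq=1): although, as, hate, morning

4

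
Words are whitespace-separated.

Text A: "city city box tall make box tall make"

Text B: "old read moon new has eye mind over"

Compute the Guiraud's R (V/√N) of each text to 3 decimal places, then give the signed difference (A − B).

A: V=4, N=8, R=1.414
B: V=8, N=8, R=2.828
Difference = 1.414 − 2.828 = -1.414

-1.414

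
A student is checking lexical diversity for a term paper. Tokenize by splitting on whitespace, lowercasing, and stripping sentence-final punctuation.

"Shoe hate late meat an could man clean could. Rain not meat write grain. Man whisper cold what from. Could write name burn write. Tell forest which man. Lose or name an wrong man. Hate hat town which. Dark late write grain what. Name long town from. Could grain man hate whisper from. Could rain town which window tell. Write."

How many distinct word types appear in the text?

29

Distinct types: {an, burn, clean, cold, could, dark, forest, from, grain, hat, hate, late, long, lose, man, meat, name, not, or, rain, shoe, tell, town, what, which, whisper, window, write, wrong}
V = 29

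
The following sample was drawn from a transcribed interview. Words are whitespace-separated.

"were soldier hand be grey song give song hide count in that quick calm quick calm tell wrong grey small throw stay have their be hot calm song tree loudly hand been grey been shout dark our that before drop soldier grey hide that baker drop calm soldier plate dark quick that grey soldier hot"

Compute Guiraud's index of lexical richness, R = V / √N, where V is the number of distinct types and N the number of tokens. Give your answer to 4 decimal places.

N = 55, V = 31.
√N = 7.416198
R = 31 / 7.416198 = 4.1800

4.1800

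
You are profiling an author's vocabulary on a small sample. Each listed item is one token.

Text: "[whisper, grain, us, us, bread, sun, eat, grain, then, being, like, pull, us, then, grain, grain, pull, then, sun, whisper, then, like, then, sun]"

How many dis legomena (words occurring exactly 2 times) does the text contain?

3

Frequencies: then:5, grain:4, us:3, sun:3, whisper:2, like:2, pull:2, bread:1, eat:1, being:1
Words with frequency 2: like, pull, whisper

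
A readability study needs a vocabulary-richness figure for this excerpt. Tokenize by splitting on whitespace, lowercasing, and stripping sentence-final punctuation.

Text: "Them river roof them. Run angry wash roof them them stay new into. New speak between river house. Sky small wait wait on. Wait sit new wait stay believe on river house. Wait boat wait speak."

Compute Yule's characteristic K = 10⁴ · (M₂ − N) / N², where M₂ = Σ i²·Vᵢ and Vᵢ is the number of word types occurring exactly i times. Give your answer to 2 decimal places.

493.83

Frequencies: wait:6, them:4, river:3, new:3, roof:2, stay:2, speak:2, house:2, on:2, run:1, angry:1, wash:1, into:1, between:1, sky:1, small:1, sit:1, believe:1, boat:1
N = 36. Frequency spectrum: V_1=10, V_2=5, V_3=2, V_4=1, V_6=1
M₂ = 1²·10 + 2²·5 + 3²·2 + 4²·1 + 6²·1 = 100
K = 10000 × (100 − 36) / 36² = 493.83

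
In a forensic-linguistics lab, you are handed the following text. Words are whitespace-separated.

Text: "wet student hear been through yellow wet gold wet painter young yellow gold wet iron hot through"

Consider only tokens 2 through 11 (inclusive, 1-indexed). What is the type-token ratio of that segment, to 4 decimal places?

0.9000

Segment tokens 2–11: student, hear, been, through, yellow, wet, gold, wet, painter, young
Segment N = 10, segment V = 9.
TTR = 9 / 10 = 0.9000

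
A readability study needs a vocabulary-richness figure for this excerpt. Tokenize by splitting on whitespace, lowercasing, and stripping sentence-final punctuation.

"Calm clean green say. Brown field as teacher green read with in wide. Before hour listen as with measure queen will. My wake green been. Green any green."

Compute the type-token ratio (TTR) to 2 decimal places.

N = 28 tokens, V = 22 types.
TTR = V / N = 22 / 28 = 0.79

0.79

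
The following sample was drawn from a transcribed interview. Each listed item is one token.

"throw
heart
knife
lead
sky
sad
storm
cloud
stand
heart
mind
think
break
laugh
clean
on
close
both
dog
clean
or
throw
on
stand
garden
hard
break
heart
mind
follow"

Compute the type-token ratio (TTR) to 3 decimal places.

0.733

N = 30 tokens, V = 22 types.
TTR = V / N = 22 / 30 = 0.733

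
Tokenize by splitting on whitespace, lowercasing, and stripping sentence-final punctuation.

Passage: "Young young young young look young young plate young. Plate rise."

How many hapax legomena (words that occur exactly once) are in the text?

2

Frequencies: young:7, plate:2, look:1, rise:1
Hapax (freq=1): look, rise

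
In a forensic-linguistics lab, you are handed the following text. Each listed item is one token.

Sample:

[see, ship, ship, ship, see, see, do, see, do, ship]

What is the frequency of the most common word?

4

Frequencies: see:4, ship:4, do:2
Most common: 'see' with frequency 4.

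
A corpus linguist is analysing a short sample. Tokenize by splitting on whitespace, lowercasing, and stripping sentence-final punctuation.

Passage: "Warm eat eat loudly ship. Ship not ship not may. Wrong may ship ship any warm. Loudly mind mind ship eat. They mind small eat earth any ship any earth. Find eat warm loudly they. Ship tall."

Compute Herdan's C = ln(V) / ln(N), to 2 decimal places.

0.73

N = 37, V = 14.
ln(V) = 2.639057, ln(N) = 3.610918
C = 2.639057 / 3.610918 = 0.73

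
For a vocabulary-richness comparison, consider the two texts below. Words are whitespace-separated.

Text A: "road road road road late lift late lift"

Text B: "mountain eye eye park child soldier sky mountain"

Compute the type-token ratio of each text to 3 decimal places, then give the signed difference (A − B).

-0.375

TTR(A) = 3/8 = 0.375
TTR(B) = 6/8 = 0.750
Difference = 0.375 − 0.750 = -0.375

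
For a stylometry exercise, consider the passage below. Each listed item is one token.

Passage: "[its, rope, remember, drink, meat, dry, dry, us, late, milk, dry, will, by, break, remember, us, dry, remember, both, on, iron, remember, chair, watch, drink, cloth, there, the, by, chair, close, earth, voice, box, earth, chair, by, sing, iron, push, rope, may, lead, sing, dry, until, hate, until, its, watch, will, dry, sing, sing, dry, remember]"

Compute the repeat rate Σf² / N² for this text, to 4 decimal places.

0.0510

Frequencies: dry:7, remember:5, sing:4, by:3, chair:3, its:2, rope:2, drink:2, us:2, will:2, iron:2, watch:2, earth:2, until:2, meat:1, late:1, milk:1, break:1, both:1, on:1, … (10 more, each freq 1)
Σf² = 160; N² = 3136
Repeat rate = 160 / 3136 = 0.0510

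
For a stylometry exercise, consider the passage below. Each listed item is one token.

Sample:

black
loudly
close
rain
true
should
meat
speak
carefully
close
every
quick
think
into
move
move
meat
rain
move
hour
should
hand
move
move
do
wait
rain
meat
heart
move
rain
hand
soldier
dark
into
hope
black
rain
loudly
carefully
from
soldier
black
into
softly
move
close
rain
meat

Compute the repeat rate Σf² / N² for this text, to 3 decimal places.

0.067

Frequencies: move:7, rain:6, meat:4, black:3, close:3, into:3, loudly:2, should:2, carefully:2, hand:2, soldier:2, true:1, speak:1, every:1, quick:1, think:1, hour:1, do:1, wait:1, heart:1, … (4 more, each freq 1)
Σf² = 161; N² = 2401
Repeat rate = 161 / 2401 = 0.067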